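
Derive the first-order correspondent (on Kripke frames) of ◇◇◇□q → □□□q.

This is a Sahlqvist (Geach-type) schema ◇^3□^1q → □^3◇^0q.
Minimal-valuation argument: fix x; take any y with xR^3y and any z with xR^3z. Set V(q) to the set of worlds R-reachable from y in exactly 1 step. Then □^1q holds at y, so the antecedent holds at x; validity forces ◇^0q at z, giving a w with zR^0w and yR^1w.
First-order correspondent: ∀x ∀y ∀z ((xR³y ∧ xR³z) → ∃w (yRw ∧ z = w)).

∀x ∀y ∀z ((xR³y ∧ xR³z) → ∃w (yRw ∧ z = w))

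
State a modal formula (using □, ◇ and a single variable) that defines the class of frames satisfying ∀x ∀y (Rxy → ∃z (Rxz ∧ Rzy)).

□□ψ → □ψ

The condition is density. The C4 schema □□ψ → □ψ defines it.
Suppose □□ψ→□ψ is valid. Take Rxy and set V(ψ)={w : xR²w}. Then □□ψ at x, so □ψ at x, so ψ at y, i.e. ∃z(Rxz∧Rzy).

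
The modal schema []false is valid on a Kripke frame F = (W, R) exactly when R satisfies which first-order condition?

□⊥ is valid iff no world has any successor (otherwise □⊥ fails at any world with one).

emptiness of R: forall x forall y ~Rxy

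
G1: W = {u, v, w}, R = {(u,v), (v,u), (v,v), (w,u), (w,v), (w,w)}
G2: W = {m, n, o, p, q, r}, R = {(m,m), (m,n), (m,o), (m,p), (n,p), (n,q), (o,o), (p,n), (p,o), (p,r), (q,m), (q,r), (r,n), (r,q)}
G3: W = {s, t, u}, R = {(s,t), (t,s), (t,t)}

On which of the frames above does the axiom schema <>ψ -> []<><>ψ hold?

G3

This is the axiom for a generalized confluence (Geach) condition; its first-order frame correspondent is forall x forall y forall z ((xRy & xRz) -> exists w (y = w & z R^2 w)).
G1: fails — wRw, wRu but no t with w=t and uR²t.
G2: fails — mRm, mRo but no w with m=w and oR²w.
G3: holds.
Valid on: G3.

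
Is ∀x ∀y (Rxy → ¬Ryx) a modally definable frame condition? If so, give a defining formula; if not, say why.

Any modally definable frame class is closed under surjective bounded morphisms.
The 4-cycle (worlds s,t,u,v with s→t→u→v→s) is asymmetric. Mapping every world to a single reflexive point • is a surjective bounded morphism, and the reflexive point is not asymmetric (R•• but asymmetry requires ¬R••).
So no modal formula (or set of formulas) defines exactly the asymmetric frames.

Not definable by any modal formula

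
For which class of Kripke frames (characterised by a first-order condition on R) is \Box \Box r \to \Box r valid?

density: \forall x \forall y (Rxy \to \exists z (Rxz \wedge Rzy))

Suppose □□r→□r is valid. Take Rxy and set V(r)={w : xR²w}. Then □□r at x, so □r at x, so r at y, i.e. ∃z(Rxz∧Rzy).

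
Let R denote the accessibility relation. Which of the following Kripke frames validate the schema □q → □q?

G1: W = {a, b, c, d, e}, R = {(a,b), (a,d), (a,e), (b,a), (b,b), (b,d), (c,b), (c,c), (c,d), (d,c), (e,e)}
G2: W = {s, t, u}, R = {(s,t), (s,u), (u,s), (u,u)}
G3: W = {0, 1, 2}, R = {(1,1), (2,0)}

G1, G2, G3

This is the axiom for a generalized confluence (Geach) condition; its first-order frame correspondent is ∀x ∀z (xRz → ∃w (xRw ∧ z = w)).
G1: holds.
G2: holds.
G3: holds.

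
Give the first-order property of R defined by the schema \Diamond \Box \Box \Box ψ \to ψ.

This is a Sahlqvist (Geach-type) schema ◇^1□^3ψ → □^0◇^0ψ.
Minimal-valuation argument: fix x; take any y with xR^1y and any z with xR^0z. Set V(ψ) to the set of worlds R-reachable from y in exactly 3 steps. Then □^3ψ holds at y, so the antecedent holds at x; validity forces ◇^0ψ at z, giving a w with zR^0w and yR^3w.
First-order correspondent: \forall x \forall y (xRy \to \exists w (y R^3 w \wedge x = w)).

\forall x \forall y (xRy \to \exists w (y R^3 w \wedge x = w))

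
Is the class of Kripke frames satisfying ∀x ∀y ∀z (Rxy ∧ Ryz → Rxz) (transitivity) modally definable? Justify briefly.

Yes — defined by □p → □□p

Yes: it is transitivity, defined by the 4 schema □p → □□p.
Suppose □p→□□p is valid. Take Rxy, Ryz and set V(p)={w : Rxw}. Then □p at x, so □□p at x, so □p at y, so p at z, i.e. Rxz.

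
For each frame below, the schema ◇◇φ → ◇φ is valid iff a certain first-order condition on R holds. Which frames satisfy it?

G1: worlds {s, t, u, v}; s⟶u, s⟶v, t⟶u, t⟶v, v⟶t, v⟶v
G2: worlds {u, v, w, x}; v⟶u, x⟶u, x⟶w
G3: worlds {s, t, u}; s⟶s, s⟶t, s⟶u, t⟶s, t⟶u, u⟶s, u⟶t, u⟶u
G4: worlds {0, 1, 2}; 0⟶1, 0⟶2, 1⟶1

G2, G4

Frame correspondent (Sahlqvist): ∀x ∀y ∀z (Rxy ∧ Ryz → Rxz) — i.e. transitivity.
G1: fails — Rtv and Rvt but not Rtt.
G2: satisfies the condition.
G3: fails — Rts and Rst but not Rtt.
G4: satisfies the condition.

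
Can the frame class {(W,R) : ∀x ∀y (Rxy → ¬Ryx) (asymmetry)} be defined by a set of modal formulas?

Not definable by any modal formula

Modal frame validity is preserved under surjective bounded morphisms.
The 4-cycle (worlds w0,w1,w2,w3 with w0→w1→w2→w3→w0) is asymmetric. Mapping every world to a single reflexive point • is a surjective bounded morphism, and the reflexive point is not asymmetric (R•• but asymmetry requires ¬R••).
Hence asymmetry is not modally definable.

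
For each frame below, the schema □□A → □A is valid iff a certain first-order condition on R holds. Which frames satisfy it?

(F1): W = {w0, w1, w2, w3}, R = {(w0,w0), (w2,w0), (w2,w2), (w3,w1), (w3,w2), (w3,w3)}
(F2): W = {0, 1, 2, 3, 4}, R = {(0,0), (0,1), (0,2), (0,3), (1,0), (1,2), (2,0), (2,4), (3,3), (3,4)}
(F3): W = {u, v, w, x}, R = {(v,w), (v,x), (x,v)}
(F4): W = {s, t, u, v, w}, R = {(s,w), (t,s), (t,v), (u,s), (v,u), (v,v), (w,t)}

(F1)

Frame correspondent (Sahlqvist): ∀x ∀y (Rxy → ∃z (Rxz ∧ Rzy)) — i.e. density.
(F1): satisfies the condition.
(F2): fails — R24 but no z with R2z and Rz4.
(F3): fails — Rvx but no z with Rvz and Rzx.
(F4): fails — Rwt but no z with Rwz and Rzt.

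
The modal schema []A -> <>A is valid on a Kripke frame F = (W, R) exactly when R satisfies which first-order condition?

Seriality

This is the D axiom.
Its frame correspondent is seriality — forall x exists y Rxy.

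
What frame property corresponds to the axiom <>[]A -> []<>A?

This is the .2 axiom.
It corresponds to convergence: forall x forall y forall z (Rxy & Rxz -> exists w (Ryw & Rzw)).

convergence: forall x forall y forall z (Rxy & Rxz -> exists w (Ryw & Rzw))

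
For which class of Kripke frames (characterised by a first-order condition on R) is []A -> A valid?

Reflexivity

Suppose □A→A is valid. At any x set V(A)={w : Rxw}. Then □A holds at x, so A holds at x, i.e. Rxx.
Conversely, any frame satisfying forall x Rxx validates the schema.
Frame condition: forall x Rxx.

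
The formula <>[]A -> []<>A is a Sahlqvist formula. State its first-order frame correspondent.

convergence

Suppose ◇□A→□◇A is valid. Take Rxy, Rxz and set V(A)={w : Ryw}. Then □A at y so ◇□A at x, so □◇A at x, so ◇A at z, giving w with Rzw and Ryw.
The converse is a direct semantic check.
Frame condition: forall x forall y forall z (Rxy & Rxz -> exists w (Ryw & Rzw)).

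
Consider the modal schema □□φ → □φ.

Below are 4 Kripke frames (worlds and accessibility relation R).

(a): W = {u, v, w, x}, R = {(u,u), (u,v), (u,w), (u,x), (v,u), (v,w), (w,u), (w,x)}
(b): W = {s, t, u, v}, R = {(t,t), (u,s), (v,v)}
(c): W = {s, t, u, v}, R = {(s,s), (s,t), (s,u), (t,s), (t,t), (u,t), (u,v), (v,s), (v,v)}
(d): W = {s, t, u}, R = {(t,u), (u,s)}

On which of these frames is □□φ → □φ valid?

(a), (c)

This is the axiom for density; its first-order frame correspondent is ∀x ∀y (Rxy → ∃z (Rxz ∧ Rzy)).
(a): holds.
(b): fails — Rus but no z with Ruz and Rzs.
(c): holds.
(d): fails — Rus but no z with Ruz and Rzs.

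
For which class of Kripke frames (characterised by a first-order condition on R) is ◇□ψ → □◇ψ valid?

Suppose ◇□ψ→□◇ψ is valid. Take Rxy, Rxz and set V(ψ)={w : Ryw}. Then □ψ at y so ◇□ψ at x, so □◇ψ at x, so ◇ψ at z, giving w with Rzw and Ryw.
The converse is a direct semantic check.
Frame condition: ∀x ∀y ∀z (Rxy ∧ Rxz → ∃w (Ryw ∧ Rzw)).

convergence: ∀x ∀y ∀z (Rxy ∧ Rxz → ∃w (Ryw ∧ Rzw))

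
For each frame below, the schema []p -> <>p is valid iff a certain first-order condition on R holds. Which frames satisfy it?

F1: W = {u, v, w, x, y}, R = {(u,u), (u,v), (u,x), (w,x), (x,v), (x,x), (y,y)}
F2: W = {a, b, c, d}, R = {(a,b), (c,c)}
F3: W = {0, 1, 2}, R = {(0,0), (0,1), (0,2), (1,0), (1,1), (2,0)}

This is the axiom for seriality; its first-order frame correspondent is forall x exists y Rxy.
F1: fails — world v has no successor.
F2: fails — world b has no successor.
F3: satisfies the condition.

F3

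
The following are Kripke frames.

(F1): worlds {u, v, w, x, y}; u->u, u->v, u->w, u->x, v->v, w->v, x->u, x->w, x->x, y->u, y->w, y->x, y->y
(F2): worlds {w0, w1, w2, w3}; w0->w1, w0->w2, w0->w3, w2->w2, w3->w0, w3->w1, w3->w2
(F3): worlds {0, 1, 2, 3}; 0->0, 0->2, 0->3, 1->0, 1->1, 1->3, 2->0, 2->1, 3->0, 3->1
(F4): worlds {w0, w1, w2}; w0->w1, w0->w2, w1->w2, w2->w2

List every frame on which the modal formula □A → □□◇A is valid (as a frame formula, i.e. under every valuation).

The schema corresponds to a generalized confluence (Geach) condition: ∀x ∀z (xR²z → ∃w (xRw ∧ zRw)).
(F1): fails — xR²v but no t with xRt and vRt.
(F2): fails — w0R²w1 but no w with w0Rw and w1Rw.
(F3): condition met.
(F4): condition met.

(F3), (F4)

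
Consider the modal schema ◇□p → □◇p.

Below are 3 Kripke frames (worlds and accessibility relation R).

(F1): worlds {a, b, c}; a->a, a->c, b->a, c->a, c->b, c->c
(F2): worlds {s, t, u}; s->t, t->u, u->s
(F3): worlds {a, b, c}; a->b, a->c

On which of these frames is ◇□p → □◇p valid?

(F1), (F2)

The schema corresponds to convergence: ∀x ∀y ∀z (Rxy ∧ Rxz → ∃w (Ryw ∧ Rzw)).
(F1): condition met.
(F2): condition met.
(F3): fails — Rac and Rac but c and c have no common successor.
Valid on: (F1), (F2).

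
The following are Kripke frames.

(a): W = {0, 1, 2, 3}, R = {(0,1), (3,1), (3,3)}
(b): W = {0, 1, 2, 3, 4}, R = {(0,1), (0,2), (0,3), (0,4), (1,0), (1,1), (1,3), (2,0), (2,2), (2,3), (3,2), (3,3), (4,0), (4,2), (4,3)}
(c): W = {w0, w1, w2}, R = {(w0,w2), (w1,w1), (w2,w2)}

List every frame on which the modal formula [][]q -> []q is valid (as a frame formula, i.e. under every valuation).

(c)

Frame correspondent (Sahlqvist): forall x forall y (Rxy -> exists z (Rxz & Rzy)) — i.e. density.
(a): fails — R01 but no z with R0z and Rz1.
(b): fails — R04 but no z with R0z and Rz4.
(c): condition met.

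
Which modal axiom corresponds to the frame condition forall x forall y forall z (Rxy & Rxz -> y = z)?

◇q → □q

A defining formula is ◇q → □q (the CD axiom).
Suppose ◇q→□q is valid. Take Rxy, Rxz and set V(q)={y}. Then ◇q at x, so □q at x, so q at z, i.e. z=y.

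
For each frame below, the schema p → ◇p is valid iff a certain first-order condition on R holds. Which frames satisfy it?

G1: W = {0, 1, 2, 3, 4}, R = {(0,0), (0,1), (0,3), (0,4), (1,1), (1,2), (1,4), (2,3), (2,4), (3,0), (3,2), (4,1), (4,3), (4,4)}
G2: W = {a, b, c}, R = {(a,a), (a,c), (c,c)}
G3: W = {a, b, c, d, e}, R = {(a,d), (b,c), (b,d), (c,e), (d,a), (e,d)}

Frame correspondent (Sahlqvist): ∀x Rxx — i.e. reflexivity.
G1: fails — world 2 does not see itself.
G2: fails — world b does not see itself.
G3: fails — world a does not see itself.

none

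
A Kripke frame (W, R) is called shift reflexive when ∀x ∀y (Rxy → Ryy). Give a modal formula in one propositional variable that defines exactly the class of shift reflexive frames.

□(□r → r)

This is shift-reflexivity; the standard corresponding axiom is T□: □(□r → r).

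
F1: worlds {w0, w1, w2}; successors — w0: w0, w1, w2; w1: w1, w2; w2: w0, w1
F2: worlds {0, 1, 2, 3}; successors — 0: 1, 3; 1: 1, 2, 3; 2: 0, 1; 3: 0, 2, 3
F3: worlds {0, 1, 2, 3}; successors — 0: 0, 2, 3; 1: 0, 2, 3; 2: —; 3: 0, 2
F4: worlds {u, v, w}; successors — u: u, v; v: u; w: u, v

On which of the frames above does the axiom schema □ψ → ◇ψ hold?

F1, F2, F4

Frame correspondent (Sahlqvist): ∀x ∃y Rxy — i.e. seriality.
F1: ✓.
F2: ✓.
F3: fails — world 2 has no successor.
F4: ✓.
Valid on: F1, F2, F4.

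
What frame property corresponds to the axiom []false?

emptiness of R: forall x forall y ~Rxy

□⊥ is valid iff no world has any successor (otherwise □⊥ fails at any world with one).
Conversely, on a frame with emptiness of R the schema holds at every world under every valuation.
So the correspondent is emptiness of R.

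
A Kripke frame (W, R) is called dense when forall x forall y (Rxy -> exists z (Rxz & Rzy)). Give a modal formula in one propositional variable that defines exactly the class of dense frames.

This is density; the standard corresponding axiom is C4: □□s → □s.
Suppose □□s→□s is valid. Take Rxy and set V(s)={w : xR²w}. Then □□s at x, so □s at x, so s at y, i.e. ∃z(Rxz∧Rzy).

□□s → □s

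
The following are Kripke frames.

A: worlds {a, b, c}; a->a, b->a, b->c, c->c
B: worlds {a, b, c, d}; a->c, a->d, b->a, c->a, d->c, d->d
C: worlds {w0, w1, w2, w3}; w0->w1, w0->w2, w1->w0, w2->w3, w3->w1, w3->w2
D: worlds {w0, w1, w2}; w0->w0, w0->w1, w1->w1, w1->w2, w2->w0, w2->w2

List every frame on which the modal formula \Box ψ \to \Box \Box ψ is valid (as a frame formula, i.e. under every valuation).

Frame correspondent (Sahlqvist): \forall x \forall y \forall z (Rxy \wedge Ryz \to Rxz) — i.e. transitivity.
A: satisfies the condition.
B: fails — Rdc and Rca but not Rda.
C: fails — Rw1w0 and Rw0w1 but not Rw1w1.
D: fails — Rw1w2 and Rw2w0 but not Rw1w0.

A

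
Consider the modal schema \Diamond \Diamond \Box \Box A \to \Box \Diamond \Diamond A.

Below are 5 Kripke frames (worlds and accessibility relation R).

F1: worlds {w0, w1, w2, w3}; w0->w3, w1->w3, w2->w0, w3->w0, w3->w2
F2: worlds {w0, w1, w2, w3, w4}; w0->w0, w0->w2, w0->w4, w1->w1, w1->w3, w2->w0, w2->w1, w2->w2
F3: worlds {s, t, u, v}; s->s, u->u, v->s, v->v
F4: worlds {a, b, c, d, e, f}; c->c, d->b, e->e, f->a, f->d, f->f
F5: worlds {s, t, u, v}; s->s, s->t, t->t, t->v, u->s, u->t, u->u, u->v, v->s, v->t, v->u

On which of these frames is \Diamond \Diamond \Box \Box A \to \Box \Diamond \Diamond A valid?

The schema corresponds to a generalized confluence (Geach) condition: \forall x \forall y \forall z ((x R^2 y \wedge xRz) \to \exists w (y R^2 w \wedge z R^2 w)).
F1: fails — w3R²w0, w3Rw2 but no w with w0R²w and w2R²w.
F2: fails — w0R²w0, w0Rw4 but no w with w0R²w and w4R²w.
F3: satisfies the condition.
F4: fails — fR²a, fRa but no w with aR²w and aR²w.
F5: satisfies the condition.

F3, F5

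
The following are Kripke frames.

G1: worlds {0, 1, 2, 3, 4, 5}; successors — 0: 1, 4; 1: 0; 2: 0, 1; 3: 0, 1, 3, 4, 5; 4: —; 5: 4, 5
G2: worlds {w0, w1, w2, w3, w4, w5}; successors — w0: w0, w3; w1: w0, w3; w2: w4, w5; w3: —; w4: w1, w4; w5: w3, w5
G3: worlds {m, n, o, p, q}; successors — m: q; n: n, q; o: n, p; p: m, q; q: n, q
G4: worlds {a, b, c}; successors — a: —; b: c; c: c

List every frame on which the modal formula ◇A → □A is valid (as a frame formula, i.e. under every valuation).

G4

This is the axiom for partial functionality; its first-order frame correspondent is ∀x ∀y ∀z (Rxy ∧ Rxz → y = z).
G1: fails — 0 sees both 1 and 4.
G2: fails — w0 sees both w0 and w3.
G3: fails — n sees both n and q.
G4: ✓.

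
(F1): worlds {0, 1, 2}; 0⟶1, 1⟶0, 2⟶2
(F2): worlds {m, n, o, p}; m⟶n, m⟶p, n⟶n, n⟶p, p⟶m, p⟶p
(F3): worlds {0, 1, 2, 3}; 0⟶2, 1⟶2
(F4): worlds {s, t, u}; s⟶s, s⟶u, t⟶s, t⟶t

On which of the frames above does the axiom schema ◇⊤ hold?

(F1)

This is the axiom for seriality; its first-order frame correspondent is ∀x ∃y Rxy.
(F1): condition met.
(F2): fails — world o has no successor.
(F3): fails — world 2 has no successor.
(F4): fails — world u has no successor.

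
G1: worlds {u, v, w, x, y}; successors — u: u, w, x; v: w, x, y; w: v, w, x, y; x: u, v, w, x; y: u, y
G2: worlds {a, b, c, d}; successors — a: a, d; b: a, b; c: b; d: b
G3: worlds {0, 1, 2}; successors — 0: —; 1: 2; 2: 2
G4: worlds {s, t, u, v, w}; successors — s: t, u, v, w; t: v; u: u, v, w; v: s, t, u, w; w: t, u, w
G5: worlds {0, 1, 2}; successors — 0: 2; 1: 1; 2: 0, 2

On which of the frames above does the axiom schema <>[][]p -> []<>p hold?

G1, G2, G3, G5

This is the axiom for a generalized confluence (Geach) condition; its first-order frame correspondent is forall x forall y forall z ((xRy & xRz) -> exists w (y R^2 w & zRw)).
G1: condition met.
G2: condition met.
G3: condition met.
G4: fails — sRt, sRt but no w* with tR²w* and tRw*.
G5: condition met.
Valid on: G1, G2, G3, G5.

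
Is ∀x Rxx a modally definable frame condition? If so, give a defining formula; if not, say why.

Yes, by □q → q

The condition is reflexivity. A defining modal formula is □q → q.
Suppose □q→q is valid. At any x set V(q)={w : Rxw}. Then □q holds at x, so q holds at x, i.e. Rxx.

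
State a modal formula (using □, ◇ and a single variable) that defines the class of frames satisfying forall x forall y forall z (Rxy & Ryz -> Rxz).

The condition is transitivity. The 4 schema □r → □□r defines it.

□r → □□r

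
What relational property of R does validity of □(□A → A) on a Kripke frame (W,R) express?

shift-reflexivity

This is the T□ axiom.
It corresponds to shift-reflexivity: ∀x ∀y (Rxy → Ryy).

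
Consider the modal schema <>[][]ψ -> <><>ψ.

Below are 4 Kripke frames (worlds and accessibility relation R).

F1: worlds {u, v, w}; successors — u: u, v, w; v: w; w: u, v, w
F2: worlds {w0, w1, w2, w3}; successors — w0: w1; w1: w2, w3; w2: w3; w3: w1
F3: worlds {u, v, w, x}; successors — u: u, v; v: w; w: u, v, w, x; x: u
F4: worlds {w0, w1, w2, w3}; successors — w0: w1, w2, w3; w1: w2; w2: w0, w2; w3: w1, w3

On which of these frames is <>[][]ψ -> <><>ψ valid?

This is the axiom for a generalized confluence (Geach) condition; its first-order frame correspondent is forall x forall y (xRy -> exists w (y R^2 w & x R^2 w)).
F1: condition met.
F2: fails — w2Rw3 but no w with w3R²w and w2R²w.
F3: condition met.
F4: condition met.

F1, F3, F4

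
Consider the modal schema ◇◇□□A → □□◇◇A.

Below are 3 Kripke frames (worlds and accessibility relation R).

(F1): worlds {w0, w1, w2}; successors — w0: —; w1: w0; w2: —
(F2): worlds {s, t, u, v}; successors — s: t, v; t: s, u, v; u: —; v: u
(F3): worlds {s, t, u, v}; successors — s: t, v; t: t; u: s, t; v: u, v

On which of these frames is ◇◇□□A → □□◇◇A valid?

The schema corresponds to a generalized confluence (Geach) condition: ∀x ∀y ∀z ((xR²y ∧ xR²z) → ∃w (yR²w ∧ zR²w)).
(F1): condition met.
(F2): fails — sR²s, sR²u but no w with sR²w and uR²w.
(F3): condition met.
Valid on: (F1), (F3).

(F1), (F3)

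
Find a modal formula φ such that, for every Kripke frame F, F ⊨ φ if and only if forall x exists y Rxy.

□p → ◇p

A defining formula is □p → ◇p (the D axiom).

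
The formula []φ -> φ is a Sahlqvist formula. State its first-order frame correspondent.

Suppose □φ→φ is valid. At any x set V(φ)={w : Rxw}. Then □φ holds at x, so φ holds at x, i.e. Rxx.
Conversely, any frame satisfying forall x Rxx validates the schema.
So the correspondent is reflexivity.

reflexivity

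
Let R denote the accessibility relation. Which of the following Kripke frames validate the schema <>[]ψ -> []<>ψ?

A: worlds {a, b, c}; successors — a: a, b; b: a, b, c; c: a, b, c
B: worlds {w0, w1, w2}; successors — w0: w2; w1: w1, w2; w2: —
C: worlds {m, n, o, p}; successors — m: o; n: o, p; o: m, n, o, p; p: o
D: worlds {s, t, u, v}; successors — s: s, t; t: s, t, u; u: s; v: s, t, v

The schema corresponds to convergence: forall x forall y forall z (Rxy & Rxz -> exists w (Ryw & Rzw)).
A: ✓.
B: fails — Rw0w2 and Rw0w2 but w2 and w2 have no common successor.
C: ✓.
D: ✓.
Valid on: A, C, D.

A, C, D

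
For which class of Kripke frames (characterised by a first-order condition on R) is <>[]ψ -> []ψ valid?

Equivalently (dual form): ◇ψ → □◇ψ.
Suppose ◇ψ→□◇ψ is valid. Take Rxy, Rxz and set V(ψ)={y}. Then ◇ψ at x, so □◇ψ at x, so ◇ψ at z, so some w with Rzw has ψ; w=y, i.e. Rzy. By symmetry of the argument, Ryz.

The Euclidean property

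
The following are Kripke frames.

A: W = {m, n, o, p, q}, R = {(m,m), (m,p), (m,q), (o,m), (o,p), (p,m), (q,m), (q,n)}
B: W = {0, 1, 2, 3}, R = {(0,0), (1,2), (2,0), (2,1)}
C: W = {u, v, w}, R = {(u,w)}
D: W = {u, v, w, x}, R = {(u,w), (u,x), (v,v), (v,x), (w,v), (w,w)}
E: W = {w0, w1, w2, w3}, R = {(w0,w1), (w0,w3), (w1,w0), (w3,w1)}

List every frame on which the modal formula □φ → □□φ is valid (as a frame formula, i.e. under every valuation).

This is the axiom for transitivity; its first-order frame correspondent is ∀x ∀y ∀z (Rxy ∧ Ryz → Rxz).
A: fails — Rom and Rmq but not Roq.
B: fails — R12 and R20 but not R10.
C: condition met.
D: fails — Ruw and Rwv but not Ruv.
E: fails — Rw0w1 and Rw1w0 but not Rw0w0.
Valid on: C.

C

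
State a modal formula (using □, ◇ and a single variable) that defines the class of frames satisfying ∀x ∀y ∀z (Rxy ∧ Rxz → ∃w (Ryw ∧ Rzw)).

◇□ψ → □◇ψ

A defining formula is ◇□ψ → □◇ψ (the .2 axiom).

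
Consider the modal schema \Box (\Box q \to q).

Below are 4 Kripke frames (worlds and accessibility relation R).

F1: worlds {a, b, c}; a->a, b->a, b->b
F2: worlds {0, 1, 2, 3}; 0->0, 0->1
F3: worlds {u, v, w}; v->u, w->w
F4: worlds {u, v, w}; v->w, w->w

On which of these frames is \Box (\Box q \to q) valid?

Frame correspondent (Sahlqvist): \forall x \forall y (Rxy \to Ryy) — i.e. shift-reflexivity.
F1: condition met.
F2: fails — R01 but not R11.
F3: fails — Rvu but not Ruu.
F4: condition met.

F1, F4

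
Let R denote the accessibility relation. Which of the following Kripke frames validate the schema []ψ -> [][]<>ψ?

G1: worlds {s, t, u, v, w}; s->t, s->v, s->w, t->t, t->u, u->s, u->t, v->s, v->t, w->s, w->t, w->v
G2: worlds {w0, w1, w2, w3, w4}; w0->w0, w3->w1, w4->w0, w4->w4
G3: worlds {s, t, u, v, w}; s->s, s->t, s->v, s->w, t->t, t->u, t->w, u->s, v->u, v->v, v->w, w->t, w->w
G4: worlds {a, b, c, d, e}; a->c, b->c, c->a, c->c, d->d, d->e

The schema corresponds to a generalized confluence (Geach) condition: forall x forall z (x R^2 z -> exists w (xRw & zRw)).
G1: ✓.
G2: ✓.
G3: fails — tR²u but no w* with tRw* and uRw*.
G4: fails — dR²e but no w with dRw and eRw.
Valid on: G1, G2.

G1, G2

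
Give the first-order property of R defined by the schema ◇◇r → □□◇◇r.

∀x ∀y ∀z ((xR²y ∧ xR²z) → ∃w (y = w ∧ zR²w))

This is a Sahlqvist (Geach-type) schema ◇^2□^0r → □^2◇^2r.
First-order correspondent: ∀x ∀y ∀z ((xR²y ∧ xR²z) → ∃w (y = w ∧ zR²w)).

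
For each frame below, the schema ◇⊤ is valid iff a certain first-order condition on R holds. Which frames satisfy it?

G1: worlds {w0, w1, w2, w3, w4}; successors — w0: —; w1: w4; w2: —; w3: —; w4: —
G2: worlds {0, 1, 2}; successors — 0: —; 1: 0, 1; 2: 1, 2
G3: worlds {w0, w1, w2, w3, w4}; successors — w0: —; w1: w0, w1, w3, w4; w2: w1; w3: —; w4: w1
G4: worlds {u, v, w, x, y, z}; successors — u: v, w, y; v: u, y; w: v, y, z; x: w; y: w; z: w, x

G4

This is the axiom for seriality; its first-order frame correspondent is ∀x ∃y Rxy.
G1: fails — world w0 has no successor.
G2: fails — world 0 has no successor.
G3: fails — world w0 has no successor.
G4: satisfies the condition.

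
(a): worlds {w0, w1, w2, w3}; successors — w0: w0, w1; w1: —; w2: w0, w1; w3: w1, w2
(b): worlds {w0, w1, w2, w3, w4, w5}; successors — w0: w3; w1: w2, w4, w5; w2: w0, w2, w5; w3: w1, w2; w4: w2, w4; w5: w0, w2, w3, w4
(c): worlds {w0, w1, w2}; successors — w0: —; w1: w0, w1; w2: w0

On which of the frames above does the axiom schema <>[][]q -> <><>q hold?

(b)

Frame correspondent (Sahlqvist): forall x forall y (xRy -> exists w (y R^2 w & x R^2 w)) — i.e. a generalized confluence (Geach) condition.
(a): fails — w0Rw1 but no w with w1R²w and w0R²w.
(b): satisfies the condition.
(c): fails — w1Rw0 but no w with w0R²w and w1R²w.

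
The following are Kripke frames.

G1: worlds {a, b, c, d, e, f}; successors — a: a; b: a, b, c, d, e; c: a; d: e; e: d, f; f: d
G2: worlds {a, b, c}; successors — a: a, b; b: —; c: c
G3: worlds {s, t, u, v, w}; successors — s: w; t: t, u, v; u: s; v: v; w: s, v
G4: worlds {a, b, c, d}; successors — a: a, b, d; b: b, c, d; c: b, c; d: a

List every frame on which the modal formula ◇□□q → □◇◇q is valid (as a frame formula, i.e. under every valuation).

G4

The schema corresponds to a generalized confluence (Geach) condition: ∀x ∀y ∀z ((xRy ∧ xRz) → ∃w (yR²w ∧ zR²w)).
G1: fails — bRa, bRd but no w with aR²w and dR²w.
G2: fails — aRa, aRb but no w with aR²w and bR²w.
G3: fails — tRt, tRu but no w* with tR²w* and uR²w*.
G4: satisfies the condition.
Valid on: G4.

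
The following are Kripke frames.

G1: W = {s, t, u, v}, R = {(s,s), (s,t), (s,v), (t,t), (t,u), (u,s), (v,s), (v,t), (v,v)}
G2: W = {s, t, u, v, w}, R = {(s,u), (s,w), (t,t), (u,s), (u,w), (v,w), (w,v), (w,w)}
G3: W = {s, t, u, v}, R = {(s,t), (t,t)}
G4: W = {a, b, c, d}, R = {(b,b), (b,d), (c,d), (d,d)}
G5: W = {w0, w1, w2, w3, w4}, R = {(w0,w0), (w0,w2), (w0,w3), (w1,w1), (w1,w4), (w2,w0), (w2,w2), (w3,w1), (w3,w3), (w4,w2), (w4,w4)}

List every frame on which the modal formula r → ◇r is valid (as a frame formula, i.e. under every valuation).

G5

Frame correspondent (Sahlqvist): ∀x Rxx — i.e. reflexivity.
G1: fails — world u does not see itself.
G2: fails — world s does not see itself.
G3: fails — world s does not see itself.
G4: fails — world a does not see itself.
G5: holds.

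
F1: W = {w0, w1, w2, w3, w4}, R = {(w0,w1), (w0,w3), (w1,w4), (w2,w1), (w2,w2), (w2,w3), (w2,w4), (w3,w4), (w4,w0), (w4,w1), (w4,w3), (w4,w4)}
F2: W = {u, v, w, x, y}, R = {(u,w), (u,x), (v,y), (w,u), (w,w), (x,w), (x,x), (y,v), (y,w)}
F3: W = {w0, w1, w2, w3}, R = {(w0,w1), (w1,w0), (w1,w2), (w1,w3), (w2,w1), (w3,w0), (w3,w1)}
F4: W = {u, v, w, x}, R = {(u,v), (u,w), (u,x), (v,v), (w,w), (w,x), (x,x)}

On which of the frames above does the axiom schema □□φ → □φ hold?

F4

This is the axiom for density; its first-order frame correspondent is ∀x ∀y (Rxy → ∃z (Rxz ∧ Rzy)).
F1: fails — Rw0w1 but no z with Rw0z and Rzw1.
F2: fails — Ryv but no z with Ryz and Rzv.
F3: fails — Rw1w2 but no z with Rw1z and Rzw2.
F4: holds.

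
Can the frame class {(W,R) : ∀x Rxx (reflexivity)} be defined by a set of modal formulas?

Yes, by □q → q

The condition is reflexivity. A defining modal formula is □q → q.
Suppose □q→q is valid. At any x set V(q)={w : Rxw}. Then □q holds at x, so q holds at x, i.e. Rxx.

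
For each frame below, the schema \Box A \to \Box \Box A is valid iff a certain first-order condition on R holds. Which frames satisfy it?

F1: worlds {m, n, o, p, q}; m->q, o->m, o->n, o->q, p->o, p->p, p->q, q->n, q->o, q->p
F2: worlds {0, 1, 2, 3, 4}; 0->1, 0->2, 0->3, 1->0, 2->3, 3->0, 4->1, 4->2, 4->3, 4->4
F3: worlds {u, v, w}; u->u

Frame correspondent (Sahlqvist): \forall x \forall y \forall z (Rxy \wedge Ryz \to Rxz) — i.e. transitivity.
F1: fails — Rpo and Rom but not Rpm.
F2: fails — R10 and R02 but not R12.
F3: condition met.

F3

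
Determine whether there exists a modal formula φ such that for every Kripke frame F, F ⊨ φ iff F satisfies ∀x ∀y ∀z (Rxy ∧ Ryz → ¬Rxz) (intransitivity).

No

Modal frame validity is preserved under surjective bounded morphisms.
The 7-cycle (worlds s,t,u,v,w,x,y with s→t→u→v→w→x→y→s) is intransitive. Mapping every world to a single reflexive point • is a surjective bounded morphism; the reflexive point is not intransitive (R••∧R•• but R••).
So no modal formula (or set of formulas) defines exactly the intransitive frames.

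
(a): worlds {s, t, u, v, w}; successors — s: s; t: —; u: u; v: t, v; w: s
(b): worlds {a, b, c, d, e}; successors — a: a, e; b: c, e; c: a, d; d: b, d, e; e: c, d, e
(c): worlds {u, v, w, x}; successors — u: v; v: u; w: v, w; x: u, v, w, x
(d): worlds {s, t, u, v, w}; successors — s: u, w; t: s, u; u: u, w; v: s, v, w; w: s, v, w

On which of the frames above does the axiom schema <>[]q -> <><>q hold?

(b), (c), (d)

This is the axiom for a generalized confluence (Geach) condition; its first-order frame correspondent is forall x forall y (xRy -> exists w (yRw & x R^2 w)).
(a): fails — vRt but no w* with tRw* and vR²w*.
(b): holds.
(c): holds.
(d): holds.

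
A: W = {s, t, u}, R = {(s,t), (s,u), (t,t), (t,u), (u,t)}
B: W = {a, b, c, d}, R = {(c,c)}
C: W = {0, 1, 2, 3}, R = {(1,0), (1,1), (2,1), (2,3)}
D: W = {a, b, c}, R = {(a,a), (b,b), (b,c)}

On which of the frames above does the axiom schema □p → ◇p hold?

A

Frame correspondent (Sahlqvist): ∀x ∃y Rxy — i.e. seriality.
A: holds.
B: fails — world a has no successor.
C: fails — world 0 has no successor.
D: fails — world c has no successor.
Valid on: A.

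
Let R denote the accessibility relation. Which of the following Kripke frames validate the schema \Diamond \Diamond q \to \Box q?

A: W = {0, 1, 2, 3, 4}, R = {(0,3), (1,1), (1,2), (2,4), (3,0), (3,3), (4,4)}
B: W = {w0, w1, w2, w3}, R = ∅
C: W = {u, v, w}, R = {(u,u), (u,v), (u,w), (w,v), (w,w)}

The schema corresponds to a generalized confluence (Geach) condition: \forall x \forall y \forall z ((x R^2 y \wedge xRz) \to \exists w (y = w \wedge z = w)).
A: fails — 0R²0, 0R3 but 0 ≠ 3.
B: holds.
C: fails — uR²u, uRv but u ≠ v.

B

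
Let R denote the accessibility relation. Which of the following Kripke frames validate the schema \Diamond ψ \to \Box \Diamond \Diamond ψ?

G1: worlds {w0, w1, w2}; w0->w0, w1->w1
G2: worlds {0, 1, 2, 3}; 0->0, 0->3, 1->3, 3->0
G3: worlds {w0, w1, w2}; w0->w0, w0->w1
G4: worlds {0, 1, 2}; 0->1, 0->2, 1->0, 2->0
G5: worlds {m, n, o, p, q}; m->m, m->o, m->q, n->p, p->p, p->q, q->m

G1, G2, G4

The schema corresponds to a generalized confluence (Geach) condition: \forall x \forall y \forall z ((xRy \wedge xRz) \to \exists w (y = w \wedge z R^2 w)).
G1: holds.
G2: holds.
G3: fails — w0Rw0, w0Rw1 but no w with w0=w and w1R²w.
G4: holds.
G5: fails — mRm, mRo but no w with m=w and oR²w.
Valid on: G1, G2, G4.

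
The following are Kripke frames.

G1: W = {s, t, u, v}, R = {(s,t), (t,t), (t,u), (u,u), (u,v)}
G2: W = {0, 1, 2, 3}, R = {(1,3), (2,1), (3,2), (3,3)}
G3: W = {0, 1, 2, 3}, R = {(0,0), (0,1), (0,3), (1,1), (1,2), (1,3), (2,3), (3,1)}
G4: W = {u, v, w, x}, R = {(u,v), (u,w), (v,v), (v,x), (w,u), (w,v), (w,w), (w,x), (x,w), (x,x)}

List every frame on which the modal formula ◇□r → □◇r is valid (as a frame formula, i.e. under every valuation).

G4

The schema corresponds to convergence: ∀x ∀y ∀z (Rxy ∧ Rxz → ∃w (Ryw ∧ Rzw)).
G1: fails — Ruv and Ruv but v and v have no common successor.
G2: fails — R32 and R33 but 2 and 3 have no common successor.
G3: fails — R12 and R13 but 2 and 3 have no common successor.
G4: condition met.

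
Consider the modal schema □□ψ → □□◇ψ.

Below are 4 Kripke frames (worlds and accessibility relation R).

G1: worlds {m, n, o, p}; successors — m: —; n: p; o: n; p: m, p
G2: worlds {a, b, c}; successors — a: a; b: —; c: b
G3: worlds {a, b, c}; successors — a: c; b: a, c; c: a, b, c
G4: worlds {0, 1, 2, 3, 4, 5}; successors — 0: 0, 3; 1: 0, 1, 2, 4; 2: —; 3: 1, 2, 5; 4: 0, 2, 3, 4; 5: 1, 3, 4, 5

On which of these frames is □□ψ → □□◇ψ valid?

The schema corresponds to a generalized confluence (Geach) condition: ∀x ∀z (xR²z → ∃w (xR²w ∧ zRw)).
G1: fails — nR²m but no w with nR²w and mRw.
G2: satisfies the condition.
G3: satisfies the condition.
G4: fails — 0R²2 but no w with 0R²w and 2Rw.

G2, G3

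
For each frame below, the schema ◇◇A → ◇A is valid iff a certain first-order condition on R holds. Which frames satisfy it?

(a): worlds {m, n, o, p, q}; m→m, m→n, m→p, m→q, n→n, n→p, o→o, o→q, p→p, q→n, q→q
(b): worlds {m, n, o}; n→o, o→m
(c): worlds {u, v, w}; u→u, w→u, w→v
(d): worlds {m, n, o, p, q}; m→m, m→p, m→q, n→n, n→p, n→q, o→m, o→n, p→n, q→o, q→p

(c)

This is the axiom for transitivity; its first-order frame correspondent is ∀x ∀y ∀z (Rxy ∧ Ryz → Rxz).
(a): fails — Roq and Rqn but not Ron.
(b): fails — Rno and Rom but not Rnm.
(c): condition met.
(d): fails — Rom and Rmq but not Roq.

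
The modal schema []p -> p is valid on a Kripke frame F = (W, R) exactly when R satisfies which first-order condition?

reflexivity: forall x Rxx

Suppose □p→p is valid. At any x set V(p)={w : Rxw}. Then □p holds at x, so p holds at x, i.e. Rxx.
Conversely, on a frame with reflexivity the schema holds at every world under every valuation.
So the correspondent is reflexivity.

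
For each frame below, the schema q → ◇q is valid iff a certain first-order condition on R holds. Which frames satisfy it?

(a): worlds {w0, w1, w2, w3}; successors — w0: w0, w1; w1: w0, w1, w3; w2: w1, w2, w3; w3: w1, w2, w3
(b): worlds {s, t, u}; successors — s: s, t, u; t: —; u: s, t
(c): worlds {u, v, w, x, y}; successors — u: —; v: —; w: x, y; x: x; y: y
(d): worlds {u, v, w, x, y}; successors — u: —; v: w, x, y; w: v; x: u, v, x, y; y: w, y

(a)

The schema corresponds to reflexivity: ∀x Rxx.
(a): satisfies the condition.
(b): fails — world t does not see itself.
(c): fails — world u does not see itself.
(d): fails — world u does not see itself.
Valid on: (a).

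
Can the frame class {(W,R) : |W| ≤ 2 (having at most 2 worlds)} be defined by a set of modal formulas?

Not modally definable

Any modally definable frame class is closed under disjoint unions.
Any modal formula valid on each of 3 disjoint one-world frames is valid on their disjoint union (validity is preserved under disjoint unions). Each one-world frame has |W|=1≤2, but the union has |W|=3.
Hence having at most 2 worlds is not modally definable.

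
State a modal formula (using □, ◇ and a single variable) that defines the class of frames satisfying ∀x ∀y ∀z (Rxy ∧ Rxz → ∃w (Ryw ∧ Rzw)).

The condition is convergence. The .2 schema ◇□p → □◇p defines it.

◇□p → □◇p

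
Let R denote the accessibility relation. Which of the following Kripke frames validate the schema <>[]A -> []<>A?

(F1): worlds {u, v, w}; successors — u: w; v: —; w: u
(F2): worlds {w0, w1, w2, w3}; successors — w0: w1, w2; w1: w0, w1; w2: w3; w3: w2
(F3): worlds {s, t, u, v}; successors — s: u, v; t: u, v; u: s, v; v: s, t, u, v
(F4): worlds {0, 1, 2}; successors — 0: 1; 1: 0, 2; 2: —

This is the axiom for convergence; its first-order frame correspondent is forall x forall y forall z (Rxy & Rxz -> exists w (Ryw & Rzw)).
(F1): ✓.
(F2): fails — Rw0w1 and Rw0w2 but w1 and w2 have no common successor.
(F3): ✓.
(F4): fails — R12 and R12 but 2 and 2 have no common successor.

(F1), (F3)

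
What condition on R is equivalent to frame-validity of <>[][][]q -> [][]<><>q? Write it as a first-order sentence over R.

forall x forall y forall z ((xRy & x R^2 z) -> exists w (y R^3 w & z R^2 w))

This is a Sahlqvist (Geach-type) schema ◇^1□^3q → □^2◇^2q.
Minimal-valuation argument: fix x; take any y with xR^1y and any z with xR^2z. Set V(q) to the set of worlds R-reachable from y in exactly 3 steps. Then □^3q holds at y, so the antecedent holds at x; validity forces ◇^2q at z, giving a w with zR^2w and yR^3w.
First-order correspondent: forall x forall y forall z ((xRy & x R^2 z) -> exists w (y R^3 w & z R^2 w)).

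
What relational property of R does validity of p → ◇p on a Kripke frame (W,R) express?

This is frame-equivalent to □p → p (substitute ¬p for p and contrapose).
Suppose □p→p is valid. At any x set V(p)={w : Rxw}. Then □p holds at x, so p holds at x, i.e. Rxx.

reflexivity: ∀x Rxx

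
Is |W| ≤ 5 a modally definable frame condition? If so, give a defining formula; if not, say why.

Any modally definable frame class is closed under disjoint unions.
Any modal formula valid on each of 6 disjoint one-world frames is valid on their disjoint union (validity is preserved under disjoint unions). Each one-world frame has |W|=1≤5, but the union has |W|=6.
Hence having at most 5 worlds is not modally definable.

Not modally definable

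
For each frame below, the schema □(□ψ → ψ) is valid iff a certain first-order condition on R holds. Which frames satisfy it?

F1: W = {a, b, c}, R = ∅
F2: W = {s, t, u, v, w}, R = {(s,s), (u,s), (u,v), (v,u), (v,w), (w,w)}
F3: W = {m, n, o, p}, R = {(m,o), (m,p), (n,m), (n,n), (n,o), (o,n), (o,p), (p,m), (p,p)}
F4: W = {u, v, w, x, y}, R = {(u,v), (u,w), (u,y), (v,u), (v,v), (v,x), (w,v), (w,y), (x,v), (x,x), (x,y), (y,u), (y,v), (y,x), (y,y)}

F1

This is the axiom for shift-reflexivity; its first-order frame correspondent is ∀x ∀y (Rxy → Ryy).
F1: ✓.
F2: fails — Ruv but not Rvv.
F3: fails — Rpm but not Rmm.
F4: fails — Ruw but not Rww.
Valid on: F1.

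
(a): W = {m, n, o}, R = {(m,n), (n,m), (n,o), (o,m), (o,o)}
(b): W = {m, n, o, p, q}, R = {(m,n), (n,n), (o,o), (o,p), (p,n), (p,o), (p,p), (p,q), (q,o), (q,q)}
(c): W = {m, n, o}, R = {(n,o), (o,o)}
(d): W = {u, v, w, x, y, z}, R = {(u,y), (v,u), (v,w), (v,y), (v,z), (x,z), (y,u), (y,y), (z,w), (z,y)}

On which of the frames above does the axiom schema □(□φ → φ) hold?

Frame correspondent (Sahlqvist): ∀x ∀y (Rxy → Ryy) — i.e. shift-reflexivity.
(a): fails — Rom but not Rmm.
(b): condition met.
(c): condition met.
(d): fails — Rvz but not Rzz.
Valid on: (b), (c).

(b), (c)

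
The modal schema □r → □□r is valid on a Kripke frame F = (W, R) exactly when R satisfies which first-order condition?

Suppose □r→□□r is valid. Take Rxy, Ryz and set V(r)={w : Rxw}. Then □r at x, so □□r at x, so □r at y, so r at z, i.e. Rxz.

Transitivity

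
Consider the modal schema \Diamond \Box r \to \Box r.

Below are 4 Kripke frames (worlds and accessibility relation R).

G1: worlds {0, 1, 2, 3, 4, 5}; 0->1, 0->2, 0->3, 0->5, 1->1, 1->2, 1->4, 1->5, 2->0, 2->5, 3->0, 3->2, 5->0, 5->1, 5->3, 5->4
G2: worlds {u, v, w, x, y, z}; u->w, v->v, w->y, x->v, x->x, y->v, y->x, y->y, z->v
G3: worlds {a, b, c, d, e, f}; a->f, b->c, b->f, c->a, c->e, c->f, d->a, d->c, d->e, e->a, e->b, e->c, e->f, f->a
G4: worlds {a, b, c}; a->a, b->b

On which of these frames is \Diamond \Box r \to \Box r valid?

The schema corresponds to the Euclidean property: \forall x \forall y \forall z (Rxy \wedge Rxz \to Ryz).
G1: fails — R02 and R02 but not R22.
G2: fails — Ruw and Ruw but not Rww.
G3: fails — Raf and Raf but not Rff.
G4: holds.
Valid on: G4.

G4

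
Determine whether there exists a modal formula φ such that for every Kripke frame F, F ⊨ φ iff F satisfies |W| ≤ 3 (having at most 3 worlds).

No — not modally definable

If a class were modally definable it would be closed under disjoint unions (Goldblatt–Thomason).
Any modal formula valid on each of 4 disjoint one-world frames is valid on their disjoint union (validity is preserved under disjoint unions). Each one-world frame has |W|=1≤3, but the union has |W|=4.
Hence having at most 3 worlds is not modally definable.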